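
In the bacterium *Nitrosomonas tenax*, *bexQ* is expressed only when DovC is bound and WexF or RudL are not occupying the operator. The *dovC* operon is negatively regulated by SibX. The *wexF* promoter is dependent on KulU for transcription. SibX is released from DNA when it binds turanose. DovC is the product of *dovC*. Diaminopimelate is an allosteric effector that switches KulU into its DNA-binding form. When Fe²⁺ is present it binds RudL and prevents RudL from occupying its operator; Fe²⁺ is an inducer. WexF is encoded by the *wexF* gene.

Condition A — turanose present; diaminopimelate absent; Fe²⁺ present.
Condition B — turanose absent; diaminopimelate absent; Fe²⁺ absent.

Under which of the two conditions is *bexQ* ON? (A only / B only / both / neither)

Condition A:
Turanose is present, so SibX is inactive.
With no repressor bound, *dovC* is transcribed.
So DovC is produced and active.
Diaminopimelate is absent, so KulU is inactive.
Required activator KulU is absent, so *wexF* is not transcribed.
So WexF is not produced.
Fe²⁺ is present, so RudL is inactive.
No repressor is bound and DovC is active, so *bexQ* is transcribed.
→ *bexQ* is ON in A.
Condition B:
Turanose is absent, so SibX is active.
With repressor SibX bound, *dovC* is not transcribed.
So DovC is not produced.
Diaminopimelate is absent, so KulU is inactive.
Required activator KulU is absent, so *wexF* is not transcribed.
So WexF is not produced.
Fe²⁺ is absent, so RudL is active.
With repressor RudL bound, *bexQ* is not transcribed.
→ *bexQ* is OFF in B.

A only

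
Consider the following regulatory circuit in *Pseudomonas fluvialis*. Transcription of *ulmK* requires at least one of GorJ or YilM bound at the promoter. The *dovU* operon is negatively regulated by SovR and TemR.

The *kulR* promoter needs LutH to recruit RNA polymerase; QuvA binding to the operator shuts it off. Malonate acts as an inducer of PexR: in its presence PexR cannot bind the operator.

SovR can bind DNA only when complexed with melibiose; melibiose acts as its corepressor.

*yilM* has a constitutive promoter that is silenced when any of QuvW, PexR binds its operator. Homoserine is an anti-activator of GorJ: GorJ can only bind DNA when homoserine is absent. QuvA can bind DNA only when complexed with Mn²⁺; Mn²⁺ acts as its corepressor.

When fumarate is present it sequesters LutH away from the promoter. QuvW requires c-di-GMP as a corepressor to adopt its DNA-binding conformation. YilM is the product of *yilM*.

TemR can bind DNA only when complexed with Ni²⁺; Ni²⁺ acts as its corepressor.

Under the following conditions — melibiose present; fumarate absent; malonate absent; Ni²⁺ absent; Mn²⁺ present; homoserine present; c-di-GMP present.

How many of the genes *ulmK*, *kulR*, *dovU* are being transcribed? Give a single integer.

Homoserine is present, so GorJ is inactive.
c-di-GMP is present, so QuvW is active.
Malonate is absent, so PexR is active.
With repressor QuvW bound, *yilM* is not transcribed.
So YilM is not produced.
No activator is available at the *ulmK* promoter, so *ulmK* is not transcribed.
→ *ulmK* is OFF.
Mn²⁺ is present, so QuvA is active.
Fumarate is absent, so LutH is active.
With repressor QuvA bound, *kulR* is not transcribed.
→ *kulR* is OFF.
Melibiose is present, so SovR is active.
Ni²⁺ is absent, so TemR is inactive.
With repressor SovR bound, *dovU* is not transcribed.
→ *dovU* is OFF.
0 of the 3 genes are transcribed.

0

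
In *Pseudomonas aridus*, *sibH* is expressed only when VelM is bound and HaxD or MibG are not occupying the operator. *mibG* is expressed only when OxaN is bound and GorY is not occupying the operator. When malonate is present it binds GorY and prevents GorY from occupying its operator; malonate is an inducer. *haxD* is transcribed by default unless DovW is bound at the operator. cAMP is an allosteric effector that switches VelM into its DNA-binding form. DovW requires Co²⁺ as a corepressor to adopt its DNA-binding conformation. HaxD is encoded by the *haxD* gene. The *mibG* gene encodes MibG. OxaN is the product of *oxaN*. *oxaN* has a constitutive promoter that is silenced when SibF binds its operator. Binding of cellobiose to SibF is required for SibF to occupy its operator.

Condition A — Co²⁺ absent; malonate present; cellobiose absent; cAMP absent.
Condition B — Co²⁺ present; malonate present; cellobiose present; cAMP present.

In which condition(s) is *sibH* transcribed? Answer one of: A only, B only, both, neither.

B only

Condition A:
Co²⁺ is absent, so DovW is inactive.
With no repressor bound, *haxD* is transcribed.
So HaxD is produced and active.
Malonate is present, so GorY is inactive.
Cellobiose is absent, so SibF is inactive.
With no repressor bound, *oxaN* is transcribed.
So OxaN is produced and active.
No repressor is bound and OxaN is active, so *mibG* is transcribed.
So MibG is produced and active.
cAMP is absent, so VelM is inactive.
With repressor HaxD bound, *sibH* is not transcribed.
→ *sibH* is OFF in A.
Condition B:
Co²⁺ is present, so DovW is active.
With repressor DovW bound, *haxD* is not transcribed.
So HaxD is not produced.
Malonate is present, so GorY is inactive.
Cellobiose is present, so SibF is active.
With repressor SibF bound, *oxaN* is not transcribed.
So OxaN is not produced.
Required activator OxaN is absent, so *mibG* is not transcribed.
So MibG is not produced.
cAMP is present, so VelM is active.
No repressor is bound and VelM is active, so *sibH* is transcribed.
→ *sibH* is ON in B.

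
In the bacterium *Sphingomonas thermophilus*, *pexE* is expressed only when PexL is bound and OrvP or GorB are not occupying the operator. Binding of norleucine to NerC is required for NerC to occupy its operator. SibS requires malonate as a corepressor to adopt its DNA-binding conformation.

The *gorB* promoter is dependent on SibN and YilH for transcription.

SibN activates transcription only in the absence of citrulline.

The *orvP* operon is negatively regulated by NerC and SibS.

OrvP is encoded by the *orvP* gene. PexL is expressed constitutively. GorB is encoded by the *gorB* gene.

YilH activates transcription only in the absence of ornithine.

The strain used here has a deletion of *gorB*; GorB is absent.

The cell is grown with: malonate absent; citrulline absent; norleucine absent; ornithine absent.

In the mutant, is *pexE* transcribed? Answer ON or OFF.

PexL is produced constitutively and is active.
Norleucine is absent, so NerC is inactive.
Malonate is absent, so SibS is inactive.
With no repressor bound, *orvP* is transcribed.
So OrvP is produced and active.
GorB is non-functional in this strain, so it has no effect.
With repressor OrvP bound, *pexE* is not transcribed.

OFF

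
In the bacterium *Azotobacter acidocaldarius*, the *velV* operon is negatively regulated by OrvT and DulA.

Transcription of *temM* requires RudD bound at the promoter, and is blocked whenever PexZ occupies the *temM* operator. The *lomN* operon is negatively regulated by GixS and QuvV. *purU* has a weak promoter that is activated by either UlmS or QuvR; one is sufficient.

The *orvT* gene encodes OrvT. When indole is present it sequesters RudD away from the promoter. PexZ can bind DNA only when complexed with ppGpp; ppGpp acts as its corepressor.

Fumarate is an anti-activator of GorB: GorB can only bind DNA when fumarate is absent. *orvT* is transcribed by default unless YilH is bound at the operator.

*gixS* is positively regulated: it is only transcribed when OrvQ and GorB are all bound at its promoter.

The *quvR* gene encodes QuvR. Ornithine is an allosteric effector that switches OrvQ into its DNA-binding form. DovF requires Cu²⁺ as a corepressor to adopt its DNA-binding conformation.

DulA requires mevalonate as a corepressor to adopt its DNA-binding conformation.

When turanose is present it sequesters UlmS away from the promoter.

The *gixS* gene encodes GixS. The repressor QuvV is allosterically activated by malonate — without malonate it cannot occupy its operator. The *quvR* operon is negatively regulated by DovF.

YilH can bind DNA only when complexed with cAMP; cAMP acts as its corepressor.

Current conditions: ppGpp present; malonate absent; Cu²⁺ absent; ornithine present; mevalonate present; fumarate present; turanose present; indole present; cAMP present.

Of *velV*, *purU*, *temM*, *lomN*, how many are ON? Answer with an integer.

2

cAMP is present, so YilH is active.
With repressor YilH bound, *orvT* is not transcribed.
So OrvT is not produced.
Mevalonate is present, so DulA is active.
With repressor DulA bound, *velV* is not transcribed.
→ *velV* is OFF.
Turanose is present, so UlmS is inactive.
Cu²⁺ is absent, so DovF is inactive.
With no repressor bound, *quvR* is transcribed.
So QuvR is produced and active.
Activator QuvR is present, so *purU* is transcribed.
→ *purU* is ON.
ppGpp is present, so PexZ is active.
Indole is present, so RudD is inactive.
With repressor PexZ bound, *temM* is not transcribed.
→ *temM* is OFF.
Ornithine is present, so OrvQ is active.
Fumarate is present, so GorB is inactive.
Required activator GorB is absent, so *gixS* is not transcribed.
So GixS is not produced.
Malonate is absent, so QuvV is inactive.
With no repressor bound, *lomN* is transcribed.
→ *lomN* is ON.
2 of the 4 genes are transcribed.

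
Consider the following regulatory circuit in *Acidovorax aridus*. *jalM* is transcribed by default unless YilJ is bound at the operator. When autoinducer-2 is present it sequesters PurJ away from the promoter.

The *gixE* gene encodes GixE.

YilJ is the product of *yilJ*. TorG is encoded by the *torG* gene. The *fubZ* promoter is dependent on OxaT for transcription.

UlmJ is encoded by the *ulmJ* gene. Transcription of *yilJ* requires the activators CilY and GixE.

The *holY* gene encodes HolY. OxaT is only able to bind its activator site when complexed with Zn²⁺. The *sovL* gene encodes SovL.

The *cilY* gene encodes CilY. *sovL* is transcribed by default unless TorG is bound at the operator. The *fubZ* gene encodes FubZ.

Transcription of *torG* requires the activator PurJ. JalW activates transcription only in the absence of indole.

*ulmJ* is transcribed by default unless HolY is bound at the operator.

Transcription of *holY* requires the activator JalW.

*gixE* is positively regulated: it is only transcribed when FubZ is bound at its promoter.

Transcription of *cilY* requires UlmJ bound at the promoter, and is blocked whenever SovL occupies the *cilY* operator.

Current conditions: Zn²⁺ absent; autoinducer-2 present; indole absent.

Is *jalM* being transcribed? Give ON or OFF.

Autoinducer-2 is present, so PurJ is inactive.
Required activator PurJ is absent, so *torG* is not transcribed.
So TorG is not produced.
With no repressor bound, *sovL* is transcribed.
So SovL is produced and active.
Indole is absent, so JalW is active.
No repressor is bound and JalW is active, so *holY* is transcribed.
So HolY is produced and active.
With repressor HolY bound, *ulmJ* is not transcribed.
So UlmJ is not produced.
With repressor SovL bound, *cilY* is not transcribed.
So CilY is not produced.
Zn²⁺ is absent, so OxaT is inactive.
Required activator OxaT is absent, so *fubZ* is not transcribed.
So FubZ is not produced.
Required activator FubZ is absent, so *gixE* is not transcribed.
So GixE is not produced.
Required activator CilY is absent, so *yilJ* is not transcribed.
So YilJ is not produced.
With no repressor bound, *jalM* is transcribed.

ON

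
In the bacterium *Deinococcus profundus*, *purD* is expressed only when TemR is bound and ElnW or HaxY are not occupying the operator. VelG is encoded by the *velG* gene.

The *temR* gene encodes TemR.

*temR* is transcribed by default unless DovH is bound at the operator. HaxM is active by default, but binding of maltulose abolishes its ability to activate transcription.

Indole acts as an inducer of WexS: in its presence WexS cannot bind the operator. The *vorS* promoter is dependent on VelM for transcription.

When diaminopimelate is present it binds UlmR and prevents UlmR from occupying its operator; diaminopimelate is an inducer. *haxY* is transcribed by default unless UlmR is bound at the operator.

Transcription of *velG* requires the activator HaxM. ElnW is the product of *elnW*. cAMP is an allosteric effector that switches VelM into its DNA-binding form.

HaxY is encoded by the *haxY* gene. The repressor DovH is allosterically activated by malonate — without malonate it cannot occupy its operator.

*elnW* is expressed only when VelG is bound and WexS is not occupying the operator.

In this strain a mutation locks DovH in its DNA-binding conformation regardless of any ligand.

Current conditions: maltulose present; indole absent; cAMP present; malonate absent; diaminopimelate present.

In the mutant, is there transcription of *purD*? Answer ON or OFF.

OFF

Maltulose is present, so HaxM is inactive.
Required activator HaxM is absent, so *velG* is not transcribed.
So VelG is not produced.
Indole is absent, so WexS is active.
With repressor WexS bound, *elnW* is not transcribed.
So ElnW is not produced.
Diaminopimelate is present, so UlmR is inactive.
With no repressor bound, *haxY* is transcribed.
So HaxY is produced and active.
DovH is constitutively active in this strain.
With repressor DovH bound, *temR* is not transcribed.
So TemR is not produced.
With repressor HaxY bound, *purD* is not transcribed.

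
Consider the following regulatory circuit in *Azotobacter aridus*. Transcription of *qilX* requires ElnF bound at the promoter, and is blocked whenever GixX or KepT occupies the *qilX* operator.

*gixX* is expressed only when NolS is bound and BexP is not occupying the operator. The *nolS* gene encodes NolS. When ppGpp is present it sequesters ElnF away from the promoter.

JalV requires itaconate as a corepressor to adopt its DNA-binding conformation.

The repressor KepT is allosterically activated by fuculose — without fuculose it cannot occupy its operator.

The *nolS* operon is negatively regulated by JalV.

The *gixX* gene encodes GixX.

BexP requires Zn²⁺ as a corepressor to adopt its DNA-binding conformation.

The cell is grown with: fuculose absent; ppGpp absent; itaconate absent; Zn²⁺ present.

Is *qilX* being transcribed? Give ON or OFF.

Itaconate is absent, so JalV is inactive.
With no repressor bound, *nolS* is transcribed.
So NolS is produced and active.
Zn²⁺ is present, so BexP is active.
With repressor BexP bound, *gixX* is not transcribed.
So GixX is not produced.
Fuculose is absent, so KepT is inactive.
ppGpp is absent, so ElnF is active.
No repressor is bound and ElnF is active, so *qilX* is transcribed.

ON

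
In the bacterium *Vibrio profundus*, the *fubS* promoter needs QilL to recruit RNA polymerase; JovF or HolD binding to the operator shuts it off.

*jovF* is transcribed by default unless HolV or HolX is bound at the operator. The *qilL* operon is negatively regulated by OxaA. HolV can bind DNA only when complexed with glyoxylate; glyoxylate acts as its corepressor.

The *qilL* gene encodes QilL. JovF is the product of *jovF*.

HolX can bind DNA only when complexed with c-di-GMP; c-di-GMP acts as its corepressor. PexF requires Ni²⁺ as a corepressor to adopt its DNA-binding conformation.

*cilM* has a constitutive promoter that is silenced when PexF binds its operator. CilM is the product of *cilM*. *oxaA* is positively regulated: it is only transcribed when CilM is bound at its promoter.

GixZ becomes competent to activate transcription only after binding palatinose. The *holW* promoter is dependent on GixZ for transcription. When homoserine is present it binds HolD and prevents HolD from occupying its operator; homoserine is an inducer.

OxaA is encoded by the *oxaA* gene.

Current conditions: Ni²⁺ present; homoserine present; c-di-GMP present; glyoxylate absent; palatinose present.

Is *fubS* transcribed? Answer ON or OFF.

Ni²⁺ is present, so PexF is active.
With repressor PexF bound, *cilM* is not transcribed.
So CilM is not produced.
Required activator CilM is absent, so *oxaA* is not transcribed.
So OxaA is not produced.
With no repressor bound, *qilL* is transcribed.
So QilL is produced and active.
Glyoxylate is absent, so HolV is inactive.
c-di-GMP is present, so HolX is active.
With repressor HolX bound, *jovF* is not transcribed.
So JovF is not produced.
Homoserine is present, so HolD is inactive.
No repressor is bound and QilL is active, so *fubS* is transcribed.

ON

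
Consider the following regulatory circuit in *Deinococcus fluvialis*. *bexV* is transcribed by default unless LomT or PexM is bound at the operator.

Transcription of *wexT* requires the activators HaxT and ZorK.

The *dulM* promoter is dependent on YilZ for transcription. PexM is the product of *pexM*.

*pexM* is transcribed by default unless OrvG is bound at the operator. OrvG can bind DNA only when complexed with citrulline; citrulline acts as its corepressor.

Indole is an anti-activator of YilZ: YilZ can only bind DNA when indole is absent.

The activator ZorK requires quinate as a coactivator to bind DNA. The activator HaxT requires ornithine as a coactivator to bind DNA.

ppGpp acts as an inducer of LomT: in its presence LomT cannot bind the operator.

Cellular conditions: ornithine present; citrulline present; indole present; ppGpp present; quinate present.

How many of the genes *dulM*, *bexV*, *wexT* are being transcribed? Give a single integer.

Indole is present, so YilZ is inactive.
Required activator YilZ is absent, so *dulM* is not transcribed.
→ *dulM* is OFF.
ppGpp is present, so LomT is inactive.
Citrulline is present, so OrvG is active.
With repressor OrvG bound, *pexM* is not transcribed.
So PexM is not produced.
With no repressor bound, *bexV* is transcribed.
→ *bexV* is ON.
Ornithine is present, so HaxT is active.
Quinate is present, so ZorK is active.
No repressor is bound and HaxT and ZorK are active, so *wexT* is transcribed.
→ *wexT* is ON.
2 of the 3 genes are transcribed.

2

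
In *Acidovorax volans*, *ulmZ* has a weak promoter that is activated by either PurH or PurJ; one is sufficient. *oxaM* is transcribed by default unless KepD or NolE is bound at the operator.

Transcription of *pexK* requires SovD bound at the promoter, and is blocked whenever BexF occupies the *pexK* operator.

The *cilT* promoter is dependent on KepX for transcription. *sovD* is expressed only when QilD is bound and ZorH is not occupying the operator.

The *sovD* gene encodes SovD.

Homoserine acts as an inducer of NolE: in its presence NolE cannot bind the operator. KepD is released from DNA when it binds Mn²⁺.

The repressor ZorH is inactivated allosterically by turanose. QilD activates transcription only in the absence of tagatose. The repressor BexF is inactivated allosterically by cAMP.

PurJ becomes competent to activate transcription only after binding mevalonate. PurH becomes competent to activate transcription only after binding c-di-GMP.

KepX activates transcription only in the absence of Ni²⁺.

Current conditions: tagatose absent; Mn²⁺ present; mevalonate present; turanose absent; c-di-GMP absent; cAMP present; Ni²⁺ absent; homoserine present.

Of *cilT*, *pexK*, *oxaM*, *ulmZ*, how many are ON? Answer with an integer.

Ni²⁺ is absent, so KepX is active.
No repressor is bound and KepX is active, so *cilT* is transcribed.
→ *cilT* is ON.
Turanose is absent, so ZorH is active.
Tagatose is absent, so QilD is active.
With repressor ZorH bound, *sovD* is not transcribed.
So SovD is not produced.
cAMP is present, so BexF is inactive.
Required activator SovD is absent, so *pexK* is not transcribed.
→ *pexK* is OFF.
Mn²⁺ is present, so KepD is inactive.
Homoserine is present, so NolE is inactive.
With no repressor bound, *oxaM* is transcribed.
→ *oxaM* is ON.
c-di-GMP is absent, so PurH is inactive.
Mevalonate is present, so PurJ is active.
Activator PurJ is present, so *ulmZ* is transcribed.
→ *ulmZ* is ON.
3 of the 4 genes are transcribed.

3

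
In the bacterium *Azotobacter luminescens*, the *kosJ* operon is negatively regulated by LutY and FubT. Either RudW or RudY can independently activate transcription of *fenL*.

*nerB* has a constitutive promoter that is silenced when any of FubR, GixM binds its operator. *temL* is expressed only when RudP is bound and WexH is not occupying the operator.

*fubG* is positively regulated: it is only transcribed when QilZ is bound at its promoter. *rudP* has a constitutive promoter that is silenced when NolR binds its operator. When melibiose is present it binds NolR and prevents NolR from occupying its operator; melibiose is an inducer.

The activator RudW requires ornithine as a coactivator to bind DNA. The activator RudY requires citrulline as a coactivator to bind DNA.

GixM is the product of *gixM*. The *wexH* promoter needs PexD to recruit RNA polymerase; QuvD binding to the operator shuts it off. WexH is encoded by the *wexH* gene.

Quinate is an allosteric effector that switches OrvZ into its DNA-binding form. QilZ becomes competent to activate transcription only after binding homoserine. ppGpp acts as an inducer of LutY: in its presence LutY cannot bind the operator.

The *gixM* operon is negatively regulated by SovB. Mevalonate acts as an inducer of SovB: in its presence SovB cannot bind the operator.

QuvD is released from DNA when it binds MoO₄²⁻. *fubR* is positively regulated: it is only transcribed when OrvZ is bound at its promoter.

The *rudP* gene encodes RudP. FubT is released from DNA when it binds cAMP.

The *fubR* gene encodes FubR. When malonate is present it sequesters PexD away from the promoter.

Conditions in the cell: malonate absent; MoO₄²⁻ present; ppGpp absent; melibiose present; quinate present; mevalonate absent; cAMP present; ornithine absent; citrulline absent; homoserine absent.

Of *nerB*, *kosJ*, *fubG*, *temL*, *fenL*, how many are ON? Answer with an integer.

Quinate is present, so OrvZ is active.
No repressor is bound and OrvZ is active, so *fubR* is transcribed.
So FubR is produced and active.
Mevalonate is absent, so SovB is active.
With repressor SovB bound, *gixM* is not transcribed.
So GixM is not produced.
With repressor FubR bound, *nerB* is not transcribed.
→ *nerB* is OFF.
ppGpp is absent, so LutY is active.
cAMP is present, so FubT is inactive.
With repressor LutY bound, *kosJ* is not transcribed.
→ *kosJ* is OFF.
Homoserine is absent, so QilZ is inactive.
Required activator QilZ is absent, so *fubG* is not transcribed.
→ *fubG* is OFF.
Melibiose is present, so NolR is inactive.
With no repressor bound, *rudP* is transcribed.
So RudP is produced and active.
MoO₄²⁻ is present, so QuvD is inactive.
Malonate is absent, so PexD is active.
No repressor is bound and PexD is active, so *wexH* is transcribed.
So WexH is produced and active.
With repressor WexH bound, *temL* is not transcribed.
→ *temL* is OFF.
Ornithine is absent, so RudW is inactive.
Citrulline is absent, so RudY is inactive.
No activator is available at the *fenL* promoter, so *fenL* is not transcribed.
→ *fenL* is OFF.
0 of the 5 genes are transcribed.

0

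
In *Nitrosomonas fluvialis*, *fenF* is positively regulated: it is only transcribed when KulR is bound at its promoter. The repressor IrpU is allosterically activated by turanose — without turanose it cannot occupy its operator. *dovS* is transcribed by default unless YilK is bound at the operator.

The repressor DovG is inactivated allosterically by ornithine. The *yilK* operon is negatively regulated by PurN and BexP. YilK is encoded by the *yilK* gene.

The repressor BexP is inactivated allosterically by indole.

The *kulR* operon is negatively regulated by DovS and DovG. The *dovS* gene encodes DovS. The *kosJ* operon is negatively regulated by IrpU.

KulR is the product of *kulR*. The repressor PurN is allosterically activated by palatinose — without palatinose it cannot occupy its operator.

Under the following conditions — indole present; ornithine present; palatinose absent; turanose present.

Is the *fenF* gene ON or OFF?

Palatinose is absent, so PurN is inactive.
Indole is present, so BexP is inactive.
With no repressor bound, *yilK* is transcribed.
So YilK is produced and active.
With repressor YilK bound, *dovS* is not transcribed.
So DovS is not produced.
Ornithine is present, so DovG is inactive.
With no repressor bound, *kulR* is transcribed.
So KulR is produced and active.
No repressor is bound and KulR is active, so *fenF* is transcribed.

ON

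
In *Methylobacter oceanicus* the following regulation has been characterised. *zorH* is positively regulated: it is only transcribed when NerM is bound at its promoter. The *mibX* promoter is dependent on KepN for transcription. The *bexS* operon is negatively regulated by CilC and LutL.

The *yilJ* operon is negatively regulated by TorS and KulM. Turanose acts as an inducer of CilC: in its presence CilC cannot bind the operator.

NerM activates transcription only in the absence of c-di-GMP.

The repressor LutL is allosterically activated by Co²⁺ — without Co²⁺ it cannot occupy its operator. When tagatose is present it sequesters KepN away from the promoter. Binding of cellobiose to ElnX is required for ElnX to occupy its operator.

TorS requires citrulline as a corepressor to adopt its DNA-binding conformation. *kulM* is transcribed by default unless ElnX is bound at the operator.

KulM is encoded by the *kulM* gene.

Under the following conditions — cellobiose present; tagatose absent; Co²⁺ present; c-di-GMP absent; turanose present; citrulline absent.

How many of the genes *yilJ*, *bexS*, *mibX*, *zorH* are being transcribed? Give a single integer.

3

Citrulline is absent, so TorS is inactive.
Cellobiose is present, so ElnX is active.
With repressor ElnX bound, *kulM* is not transcribed.
So KulM is not produced.
With no repressor bound, *yilJ* is transcribed.
→ *yilJ* is ON.
Turanose is present, so CilC is inactive.
Co²⁺ is present, so LutL is active.
With repressor LutL bound, *bexS* is not transcribed.
→ *bexS* is OFF.
Tagatose is absent, so KepN is active.
No repressor is bound and KepN is active, so *mibX* is transcribed.
→ *mibX* is ON.
c-di-GMP is absent, so NerM is active.
No repressor is bound and NerM is active, so *zorH* is transcribed.
→ *zorH* is ON.
3 of the 4 genes are transcribed.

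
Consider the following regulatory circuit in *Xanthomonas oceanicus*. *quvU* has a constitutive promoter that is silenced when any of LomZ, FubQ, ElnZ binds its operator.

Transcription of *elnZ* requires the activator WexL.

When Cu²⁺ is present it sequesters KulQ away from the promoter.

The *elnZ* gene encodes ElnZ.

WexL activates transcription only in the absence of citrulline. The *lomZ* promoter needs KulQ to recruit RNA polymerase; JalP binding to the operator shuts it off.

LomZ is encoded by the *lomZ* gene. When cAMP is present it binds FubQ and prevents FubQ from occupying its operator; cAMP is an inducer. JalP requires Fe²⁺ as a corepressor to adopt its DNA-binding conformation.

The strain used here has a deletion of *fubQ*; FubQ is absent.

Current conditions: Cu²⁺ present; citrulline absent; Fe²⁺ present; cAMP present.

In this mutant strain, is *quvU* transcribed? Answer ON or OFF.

OFF

Fe²⁺ is present, so JalP is active.
Cu²⁺ is present, so KulQ is inactive.
With repressor JalP bound, *lomZ* is not transcribed.
So LomZ is not produced.
FubQ is non-functional in this strain, so it has no effect.
Citrulline is absent, so WexL is active.
No repressor is bound and WexL is active, so *elnZ* is transcribed.
So ElnZ is produced and active.
With repressor ElnZ bound, *quvU* is not transcribed.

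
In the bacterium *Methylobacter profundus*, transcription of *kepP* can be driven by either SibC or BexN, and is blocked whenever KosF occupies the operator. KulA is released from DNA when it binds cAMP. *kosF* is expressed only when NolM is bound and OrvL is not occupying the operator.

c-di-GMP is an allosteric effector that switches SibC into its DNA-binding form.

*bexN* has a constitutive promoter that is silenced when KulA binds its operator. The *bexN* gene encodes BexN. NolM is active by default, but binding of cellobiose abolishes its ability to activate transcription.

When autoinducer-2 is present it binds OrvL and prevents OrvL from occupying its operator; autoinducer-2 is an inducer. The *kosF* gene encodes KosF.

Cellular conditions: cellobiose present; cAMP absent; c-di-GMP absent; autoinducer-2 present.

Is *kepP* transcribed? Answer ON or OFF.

OFF

c-di-GMP is absent, so SibC is inactive.
Cellobiose is present, so NolM is inactive.
Autoinducer-2 is present, so OrvL is inactive.
Required activator NolM is absent, so *kosF* is not transcribed.
So KosF is not produced.
cAMP is absent, so KulA is active.
With repressor KulA bound, *bexN* is not transcribed.
So BexN is not produced.
No activator is available at the *kepP* promoter, so *kepP* is not transcribed.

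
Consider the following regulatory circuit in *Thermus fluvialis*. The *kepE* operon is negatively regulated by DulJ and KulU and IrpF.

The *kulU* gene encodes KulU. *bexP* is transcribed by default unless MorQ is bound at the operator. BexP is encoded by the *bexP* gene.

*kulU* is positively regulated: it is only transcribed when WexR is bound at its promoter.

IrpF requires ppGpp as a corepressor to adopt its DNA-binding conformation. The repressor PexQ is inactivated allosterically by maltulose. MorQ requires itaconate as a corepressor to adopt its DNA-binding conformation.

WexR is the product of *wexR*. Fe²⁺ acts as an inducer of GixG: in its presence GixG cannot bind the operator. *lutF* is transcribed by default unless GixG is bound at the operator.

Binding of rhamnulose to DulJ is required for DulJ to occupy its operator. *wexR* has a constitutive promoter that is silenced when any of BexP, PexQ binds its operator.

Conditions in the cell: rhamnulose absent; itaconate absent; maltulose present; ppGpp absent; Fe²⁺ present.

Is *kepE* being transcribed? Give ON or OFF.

ON

Rhamnulose is absent, so DulJ is inactive.
Itaconate is absent, so MorQ is inactive.
With no repressor bound, *bexP* is transcribed.
So BexP is produced and active.
Maltulose is present, so PexQ is inactive.
With repressor BexP bound, *wexR* is not transcribed.
So WexR is not produced.
Required activator WexR is absent, so *kulU* is not transcribed.
So KulU is not produced.
ppGpp is absent, so IrpF is inactive.
With no repressor bound, *kepE* is transcribed.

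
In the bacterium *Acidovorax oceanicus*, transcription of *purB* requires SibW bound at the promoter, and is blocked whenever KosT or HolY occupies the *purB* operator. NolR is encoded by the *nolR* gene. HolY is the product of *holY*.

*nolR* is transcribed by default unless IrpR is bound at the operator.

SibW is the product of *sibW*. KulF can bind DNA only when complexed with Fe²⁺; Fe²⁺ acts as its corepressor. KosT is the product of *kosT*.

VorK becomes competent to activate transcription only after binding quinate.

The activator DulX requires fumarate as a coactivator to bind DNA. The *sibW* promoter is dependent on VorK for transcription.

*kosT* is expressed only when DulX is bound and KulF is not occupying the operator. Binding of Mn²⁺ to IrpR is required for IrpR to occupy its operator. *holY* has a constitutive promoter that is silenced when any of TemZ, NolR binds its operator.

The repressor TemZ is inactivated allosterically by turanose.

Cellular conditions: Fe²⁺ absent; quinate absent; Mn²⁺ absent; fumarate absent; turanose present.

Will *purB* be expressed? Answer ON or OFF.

Fumarate is absent, so DulX is inactive.
Fe²⁺ is absent, so KulF is inactive.
Required activator DulX is absent, so *kosT* is not transcribed.
So KosT is not produced.
Quinate is absent, so VorK is inactive.
Required activator VorK is absent, so *sibW* is not transcribed.
So SibW is not produced.
Turanose is present, so TemZ is inactive.
Mn²⁺ is absent, so IrpR is inactive.
With no repressor bound, *nolR* is transcribed.
So NolR is produced and active.
With repressor NolR bound, *holY* is not transcribed.
So HolY is not produced.
Required activator SibW is absent, so *purB* is not transcribed.

OFF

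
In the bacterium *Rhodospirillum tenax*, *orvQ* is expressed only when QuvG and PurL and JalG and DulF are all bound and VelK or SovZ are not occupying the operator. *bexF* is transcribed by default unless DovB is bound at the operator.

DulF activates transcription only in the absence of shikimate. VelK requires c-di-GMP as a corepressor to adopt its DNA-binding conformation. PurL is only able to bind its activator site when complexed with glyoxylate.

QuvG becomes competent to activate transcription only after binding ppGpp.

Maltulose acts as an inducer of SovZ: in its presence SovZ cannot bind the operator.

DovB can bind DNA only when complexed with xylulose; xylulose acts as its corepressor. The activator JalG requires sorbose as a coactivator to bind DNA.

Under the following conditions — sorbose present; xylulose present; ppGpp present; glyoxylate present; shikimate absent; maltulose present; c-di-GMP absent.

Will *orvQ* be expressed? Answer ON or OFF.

ppGpp is present, so QuvG is active.
c-di-GMP is absent, so VelK is inactive.
Glyoxylate is present, so PurL is active.
Sorbose is present, so JalG is active.
Maltulose is present, so SovZ is inactive.
Shikimate is absent, so DulF is active.
No repressor is bound and QuvG and PurL and JalG and DulF are active, so *orvQ* is transcribed.

ON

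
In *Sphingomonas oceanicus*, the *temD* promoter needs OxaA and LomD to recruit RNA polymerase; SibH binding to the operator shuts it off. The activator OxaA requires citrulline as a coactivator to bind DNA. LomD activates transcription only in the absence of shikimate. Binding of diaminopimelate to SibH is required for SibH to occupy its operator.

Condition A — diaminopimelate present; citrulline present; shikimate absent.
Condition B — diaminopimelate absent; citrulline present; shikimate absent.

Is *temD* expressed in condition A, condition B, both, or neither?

B only

Condition A:
Diaminopimelate is present, so SibH is active.
Citrulline is present, so OxaA is active.
Shikimate is absent, so LomD is active.
With repressor SibH bound, *temD* is not transcribed.
→ *temD* is OFF in A.
Condition B:
Diaminopimelate is absent, so SibH is inactive.
Citrulline is present, so OxaA is active.
Shikimate is absent, so LomD is active.
No repressor is bound and OxaA and LomD are active, so *temD* is transcribed.
→ *temD* is ON in B.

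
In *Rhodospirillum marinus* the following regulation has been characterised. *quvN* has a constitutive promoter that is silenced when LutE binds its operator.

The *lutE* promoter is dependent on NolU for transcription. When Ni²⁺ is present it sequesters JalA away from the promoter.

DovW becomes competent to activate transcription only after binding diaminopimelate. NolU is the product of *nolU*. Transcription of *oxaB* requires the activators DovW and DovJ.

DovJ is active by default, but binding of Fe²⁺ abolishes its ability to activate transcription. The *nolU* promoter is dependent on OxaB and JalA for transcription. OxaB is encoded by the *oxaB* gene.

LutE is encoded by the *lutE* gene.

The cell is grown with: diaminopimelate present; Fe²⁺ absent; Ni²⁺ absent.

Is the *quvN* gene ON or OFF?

OFF

Diaminopimelate is present, so DovW is active.
Fe²⁺ is absent, so DovJ is active.
No repressor is bound and DovW and DovJ are active, so *oxaB* is transcribed.
So OxaB is produced and active.
Ni²⁺ is absent, so JalA is active.
No repressor is bound and OxaB and JalA are active, so *nolU* is transcribed.
So NolU is produced and active.
No repressor is bound and NolU is active, so *lutE* is transcribed.
So LutE is produced and active.
With repressor LutE bound, *quvN* is not transcribed.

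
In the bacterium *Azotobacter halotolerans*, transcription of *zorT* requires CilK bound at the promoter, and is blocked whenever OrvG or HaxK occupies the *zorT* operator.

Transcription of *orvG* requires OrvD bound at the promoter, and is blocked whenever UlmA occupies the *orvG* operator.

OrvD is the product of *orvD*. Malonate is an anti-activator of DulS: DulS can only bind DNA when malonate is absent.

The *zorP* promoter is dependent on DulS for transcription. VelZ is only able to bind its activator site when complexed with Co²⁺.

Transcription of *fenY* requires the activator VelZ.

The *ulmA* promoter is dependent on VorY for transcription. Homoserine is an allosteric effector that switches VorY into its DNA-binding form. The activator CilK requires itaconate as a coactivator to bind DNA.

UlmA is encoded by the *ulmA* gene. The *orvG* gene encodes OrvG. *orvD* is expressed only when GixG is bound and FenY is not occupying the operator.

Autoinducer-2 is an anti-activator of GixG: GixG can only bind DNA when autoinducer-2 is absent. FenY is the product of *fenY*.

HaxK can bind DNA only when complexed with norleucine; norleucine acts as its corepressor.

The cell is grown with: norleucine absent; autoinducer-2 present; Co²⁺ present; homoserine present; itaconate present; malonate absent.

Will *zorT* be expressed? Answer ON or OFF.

ON

Co²⁺ is present, so VelZ is active.
No repressor is bound and VelZ is active, so *fenY* is transcribed.
So FenY is produced and active.
Autoinducer-2 is present, so GixG is inactive.
With repressor FenY bound, *orvD* is not transcribed.
So OrvD is not produced.
Homoserine is present, so VorY is active.
No repressor is bound and VorY is active, so *ulmA* is transcribed.
So UlmA is produced and active.
With repressor UlmA bound, *orvG* is not transcribed.
So OrvG is not produced.
Itaconate is present, so CilK is active.
Norleucine is absent, so HaxK is inactive.
No repressor is bound and CilK is active, so *zorT* is transcribed.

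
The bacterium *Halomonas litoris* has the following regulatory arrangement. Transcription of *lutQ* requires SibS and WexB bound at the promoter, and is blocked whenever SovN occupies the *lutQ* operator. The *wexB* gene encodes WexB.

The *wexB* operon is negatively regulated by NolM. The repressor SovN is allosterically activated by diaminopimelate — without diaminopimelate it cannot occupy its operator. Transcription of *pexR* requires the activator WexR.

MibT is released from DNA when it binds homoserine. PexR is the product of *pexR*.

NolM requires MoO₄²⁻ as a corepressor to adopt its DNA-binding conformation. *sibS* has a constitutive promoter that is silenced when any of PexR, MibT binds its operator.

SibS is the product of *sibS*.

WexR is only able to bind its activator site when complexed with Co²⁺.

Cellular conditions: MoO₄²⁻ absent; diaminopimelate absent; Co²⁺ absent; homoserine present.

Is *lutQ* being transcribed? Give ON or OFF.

ON

Co²⁺ is absent, so WexR is inactive.
Required activator WexR is absent, so *pexR* is not transcribed.
So PexR is not produced.
Homoserine is present, so MibT is inactive.
With no repressor bound, *sibS* is transcribed.
So SibS is produced and active.
MoO₄²⁻ is absent, so NolM is inactive.
With no repressor bound, *wexB* is transcribed.
So WexB is produced and active.
Diaminopimelate is absent, so SovN is inactive.
No repressor is bound and SibS and WexB are active, so *lutQ* is transcribed.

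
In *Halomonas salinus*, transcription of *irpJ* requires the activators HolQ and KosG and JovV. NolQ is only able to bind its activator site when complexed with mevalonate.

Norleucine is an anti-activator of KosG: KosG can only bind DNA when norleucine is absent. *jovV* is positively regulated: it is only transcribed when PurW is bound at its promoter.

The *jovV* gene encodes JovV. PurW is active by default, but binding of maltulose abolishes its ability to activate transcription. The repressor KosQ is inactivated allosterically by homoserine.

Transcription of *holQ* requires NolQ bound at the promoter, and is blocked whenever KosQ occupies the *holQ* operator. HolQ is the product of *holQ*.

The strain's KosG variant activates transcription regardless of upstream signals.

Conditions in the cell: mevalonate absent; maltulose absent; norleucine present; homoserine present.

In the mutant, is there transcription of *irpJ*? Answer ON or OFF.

OFF

Homoserine is present, so KosQ is inactive.
Mevalonate is absent, so NolQ is inactive.
Required activator NolQ is absent, so *holQ* is not transcribed.
So HolQ is not produced.
KosG is constitutively active in this strain.
Maltulose is absent, so PurW is active.
No repressor is bound and PurW is active, so *jovV* is transcribed.
So JovV is produced and active.
Required activator HolQ is absent, so *irpJ* is not transcribed.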